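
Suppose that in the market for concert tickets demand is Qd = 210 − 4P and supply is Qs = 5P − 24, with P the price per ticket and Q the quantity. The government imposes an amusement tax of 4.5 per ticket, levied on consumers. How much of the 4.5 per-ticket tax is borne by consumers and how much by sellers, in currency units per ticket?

Consumers bear 2.5 per ticket; sellers bear 2 per ticket.

Without the tax, 210 − 4P = 5P − 24 gives 9P = 234, so P* = 26 and Q* = 106.
With the tax collected from consumers, demand (in seller-price terms) shifts: Qd = 210 − 4(P + 4.5).
New equilibrium: consumers pay 28.5, sellers receive 24, Q = 96. (Wedge: Pb − Ps = 4.5.)
Burden on consumers: 2.5; on sellers: 2. (They sum to 4.5.)
The less price-elastic side of the market bears the larger share of a per-unit tax.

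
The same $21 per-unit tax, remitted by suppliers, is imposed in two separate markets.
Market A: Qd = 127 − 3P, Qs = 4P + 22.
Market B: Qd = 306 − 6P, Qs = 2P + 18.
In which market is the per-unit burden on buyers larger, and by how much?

Market A, by $6.75.

Market A: pre-tax P* = $15, Q* = 82; post-tax Q = 46; per-unit burden on buyers = $12.
Market B: pre-tax P* = $36, Q* = 90; post-tax Q = 58.5; per-unit burden on buyers = $5.25.
Difference: $12 vs $5.25 → market A is larger by $6.75.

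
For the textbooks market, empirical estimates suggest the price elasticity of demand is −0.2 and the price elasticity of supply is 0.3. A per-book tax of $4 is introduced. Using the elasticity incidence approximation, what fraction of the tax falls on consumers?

Consumers' share ≈ 0.6.

Incidence ratio: consumers' share ≈ εs / (εs + |εd|) = 0.3 / (0.3 + 0.2) = 0.6.
Supply is the more elastic side, so consumers bear the larger share.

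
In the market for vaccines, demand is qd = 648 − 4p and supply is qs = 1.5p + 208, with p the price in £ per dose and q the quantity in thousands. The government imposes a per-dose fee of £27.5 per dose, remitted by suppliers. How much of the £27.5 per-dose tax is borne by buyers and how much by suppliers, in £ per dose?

Before the tax: set 648 − 4p = 1.5p + 208 → p* = £80, q* = 328.
With the tax collected from suppliers, supply shifts: qs = 1.5(p − 27.5) + 208.
New equilibrium: buyers pay £87.5, suppliers receive £60, q = 298. (Wedge: pb − ps = 27.5.)
Burden on buyers: £7.5; on suppliers: £20. (They sum to £27.5.)

Buyers bear £7.5 per dose; suppliers bear £20 per dose.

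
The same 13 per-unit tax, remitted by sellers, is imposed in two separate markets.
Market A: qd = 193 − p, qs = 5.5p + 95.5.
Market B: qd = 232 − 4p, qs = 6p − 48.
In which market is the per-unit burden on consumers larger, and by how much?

Market A, by 3.2.

Market A: pre-tax p* = 15, q* = 178; post-tax q = 167; per-unit burden on consumers = 11.
Market B: pre-tax p* = 28, q* = 120; post-tax q = 88.8; per-unit burden on consumers = 7.8.
Difference: 11 vs 7.8 → market A is larger by 3.2.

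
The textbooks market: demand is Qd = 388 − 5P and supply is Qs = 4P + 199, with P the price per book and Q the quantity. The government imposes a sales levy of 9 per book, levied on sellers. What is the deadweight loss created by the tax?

Before the tax: set 388 − 5P = 4P + 199 → P* = 21, Q* = 283.
With the tax collected from sellers, supply shifts: Qs = 4(P − 9) + 199.
Solving gives Q = 263 with consumers paying 25 and sellers receiving 16 (the 9 wedge).
Quantity falls by |ΔQ| = |283 − 263| = 20.
DWL = ½ · t · |ΔQ| = ½ · 9 · 20 = 90.

Deadweight loss = 90.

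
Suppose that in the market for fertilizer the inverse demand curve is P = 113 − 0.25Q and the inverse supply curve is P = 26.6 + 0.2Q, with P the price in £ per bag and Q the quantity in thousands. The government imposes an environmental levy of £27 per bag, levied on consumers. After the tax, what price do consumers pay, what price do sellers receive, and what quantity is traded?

Rewrite in direct form: Qd = 452 − 4P and Qs = 5P − 133.
Without the tax, 452 − 4P = 5P − 133 gives 9P = 585, so P* = £65 and Q* = 192.
With the tax collected from consumers, demand (in seller-price terms) shifts: Qd = 452 − 4(P + 27).
Solving gives Q = 132 with consumers paying £80 and sellers receiving £53 (the £27 wedge).

Consumers pay £80; sellers receive £53; quantity = 132.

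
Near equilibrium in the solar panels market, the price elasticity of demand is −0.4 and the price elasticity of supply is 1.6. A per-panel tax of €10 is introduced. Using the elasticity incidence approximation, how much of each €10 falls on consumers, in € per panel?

Consumers bear ≈ €8 per panel.

Incidence ratio: consumers' share ≈ εs / (εs + |εd|) = 1.6 / (1.6 + 0.4) = 0.8.
So consumers bear ≈ 0.8 × €10 = €8; suppliers bear €2.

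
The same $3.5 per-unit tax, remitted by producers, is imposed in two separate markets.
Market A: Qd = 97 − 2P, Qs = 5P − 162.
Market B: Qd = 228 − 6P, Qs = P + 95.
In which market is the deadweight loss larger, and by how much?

Market A: pre-tax P* = $37, Q* = 23; post-tax Q = 18; deadweight loss = $8.75.
Market B: pre-tax P* = $19, Q* = 114; post-tax Q = 111; deadweight loss = $5.25.
Difference: $8.75 vs $5.25 → market A is larger by $3.5.

Market A, by $3.5.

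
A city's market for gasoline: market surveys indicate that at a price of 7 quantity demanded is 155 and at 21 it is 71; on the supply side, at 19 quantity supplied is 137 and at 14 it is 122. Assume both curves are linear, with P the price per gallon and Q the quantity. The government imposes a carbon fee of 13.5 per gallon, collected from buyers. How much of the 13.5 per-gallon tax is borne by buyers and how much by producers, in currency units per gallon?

Buyers bear 4.5 per gallon; producers bear 9 per gallon.

Demand slope: (71 − 155)/(21 − 7) = -6, so Qd = 197 − 6P.
Supply slope: (122 − 137)/(14 − 19) = 3, so Qs = 3P + 80.
Before the tax: set 197 − 6P = 3P + 80 → P* = 13, Q* = 119.
With the tax collected from buyers, demand (in seller-price terms) shifts: Qd = 197 − 6(P + 13.5).
New equilibrium: buyers pay 17.5, producers receive 4, Q = 92. (Wedge: Pb − Ps = 13.5.)
Burden on buyers: 4.5; on producers: 9. (They sum to 13.5.)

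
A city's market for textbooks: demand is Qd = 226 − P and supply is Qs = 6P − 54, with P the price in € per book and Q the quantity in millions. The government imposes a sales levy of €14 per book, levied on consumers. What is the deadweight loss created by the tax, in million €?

Deadweight loss = €84 million.

Without the tax, 226 − P = 6P − 54 gives 7P = 280, so P* = €40 and Q* = 186.
With the tax collected from consumers, demand (in seller-price terms) shifts: Qd = 226 − (P + 14).
Solving gives Q = 174 with consumers paying €52 and sellers receiving €38 (the €14 wedge).
Quantity falls by |ΔQ| = |186 − 174| = 12.
DWL = ½ · t · |ΔQ| = ½ · 14 · 12 = €84.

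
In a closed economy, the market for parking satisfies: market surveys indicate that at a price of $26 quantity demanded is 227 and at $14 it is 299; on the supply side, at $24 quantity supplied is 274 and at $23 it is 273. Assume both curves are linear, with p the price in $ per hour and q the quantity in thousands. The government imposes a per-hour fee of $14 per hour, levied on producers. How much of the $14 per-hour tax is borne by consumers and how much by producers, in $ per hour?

Demand slope: (299 − 227)/(14 − 26) = -6, so qd = 383 − 6p.
Supply slope: (273 − 274)/(23 − 24) = 1, so qs = p + 250.
Without the tax, 383 − 6p = p + 250 gives 7p = 133, so p* = $19 and q* = 269.
With the tax collected from producers, supply shifts: qs = (p − 14) + 250.
Solving gives q = 257 with consumers paying $21 and producers receiving $7 (the $14 wedge).
Burden on consumers: $2; on producers: $12. (They sum to $14.)

Consumers bear $2 per hour; producers bear $12 per hour.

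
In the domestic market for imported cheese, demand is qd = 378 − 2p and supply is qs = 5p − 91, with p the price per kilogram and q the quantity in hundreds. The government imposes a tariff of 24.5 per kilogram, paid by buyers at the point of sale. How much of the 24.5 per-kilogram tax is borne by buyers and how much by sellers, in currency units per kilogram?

Buyers bear 17.5 per kilogram; sellers bear 7 per kilogram.

Without the tax, 378 − 2p = 5p − 91 gives 7p = 469, so p* = 67 and q* = 244.
With the tax collected from buyers, demand (in seller-price terms) shifts: qd = 378 − 2(p + 24.5).
Solving gives q = 209 with buyers paying 84.5 and sellers receiving 60 (the 24.5 wedge).
Burden on buyers: 17.5; on sellers: 7. (They sum to 24.5.)
The less price-elastic side of the market bears the larger share of a per-unit tax.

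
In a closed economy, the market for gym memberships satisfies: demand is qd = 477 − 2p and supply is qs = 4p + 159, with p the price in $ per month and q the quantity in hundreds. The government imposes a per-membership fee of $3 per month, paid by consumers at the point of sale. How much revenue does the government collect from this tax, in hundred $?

Tax revenue = $1101 hundred.

Before the tax: set 477 − 2p = 4p + 159 → p* = $53, q* = 371.
With the tax collected from consumers, demand (in seller-price terms) shifts: qd = 477 − 2(p + 3).
Solving gives q = 367 with consumers paying $55 and producers receiving $52 (the $3 wedge).
Revenue = t · Q = 3 · 367 = $1101.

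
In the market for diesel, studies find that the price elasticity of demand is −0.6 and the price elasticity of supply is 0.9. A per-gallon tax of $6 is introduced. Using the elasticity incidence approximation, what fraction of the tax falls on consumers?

Incidence ratio: consumers' share ≈ εs / (εs + |εd|) = 0.9 / (0.9 + 0.6) = 0.6.
Supply is the more elastic side, so consumers bear the larger share.

Consumers' share ≈ 0.6.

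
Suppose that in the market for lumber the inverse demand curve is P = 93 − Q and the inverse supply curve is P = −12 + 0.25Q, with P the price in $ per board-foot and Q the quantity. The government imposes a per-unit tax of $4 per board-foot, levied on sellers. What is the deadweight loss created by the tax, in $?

Rewrite in direct form: Qd = 93 − P and Qs = 4P + 48.
Without the tax, 93 − P = 4P + 48 gives 5P = 45, so P* = $9 and Q* = 84.
With the tax collected from sellers, supply shifts: Qs = 4(P − 4) + 48.
Solving gives Q = 80.8 with buyers paying $12.2 and sellers receiving $8.2 (the $4 wedge).
Quantity falls by |ΔQ| = |84 − 80.8| = 3.2.
DWL = ½ · t · |ΔQ| = ½ · 4 · 3.2 = $6.4.

Deadweight loss = $6.4.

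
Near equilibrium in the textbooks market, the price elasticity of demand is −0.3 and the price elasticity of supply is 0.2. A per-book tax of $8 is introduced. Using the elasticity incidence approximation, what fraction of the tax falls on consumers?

Incidence ratio: consumers' share ≈ εs / (εs + |εd|) = 0.2 / (0.2 + 0.3) = 0.4.
Supply is the less elastic side, so consumers bear the smaller share.

Consumers' share ≈ 0.4.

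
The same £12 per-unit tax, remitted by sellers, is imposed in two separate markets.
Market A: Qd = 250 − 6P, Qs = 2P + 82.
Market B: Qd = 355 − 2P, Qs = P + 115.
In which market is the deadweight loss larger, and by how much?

Market A, by £60.

Market A: pre-tax P* = £21, Q* = 124; post-tax Q = 106; deadweight loss = £108.
Market B: pre-tax P* = £80, Q* = 195; post-tax Q = 187; deadweight loss = £48.
Difference: £108 vs £48 → market A is larger by £60.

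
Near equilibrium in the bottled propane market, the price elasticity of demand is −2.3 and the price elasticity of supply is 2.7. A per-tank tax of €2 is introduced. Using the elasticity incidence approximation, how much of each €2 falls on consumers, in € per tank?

Consumers bear ≈ €1.08 per tank.

Incidence ratio: consumers' share ≈ εs / (εs + |εd|) = 2.7 / (2.7 + 2.3) = 0.54.
So consumers bear ≈ 0.54 × €2 = €1.08; sellers bear €0.92.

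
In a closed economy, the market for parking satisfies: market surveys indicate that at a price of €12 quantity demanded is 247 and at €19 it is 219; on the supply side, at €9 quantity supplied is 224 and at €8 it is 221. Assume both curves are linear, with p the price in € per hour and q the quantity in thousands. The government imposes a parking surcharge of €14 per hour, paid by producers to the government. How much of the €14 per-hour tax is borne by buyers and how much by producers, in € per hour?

Buyers bear €6 per hour; producers bear €8 per hour.

Demand slope: (219 − 247)/(19 − 12) = -4, so qd = 295 − 4p.
Supply slope: (221 − 224)/(8 − 9) = 3, so qs = 3p + 197.
Before the tax: set 295 − 4p = 3p + 197 → p* = €14, q* = 239.
With the tax collected from producers, supply shifts: qs = 3(p − 14) + 197.
Solving gives q = 215 with buyers paying €20 and producers receiving €6 (the €14 wedge).
Burden on buyers: €6; on producers: €8. (They sum to €14.)
The less price-elastic side of the market bears the larger share of a per-unit tax.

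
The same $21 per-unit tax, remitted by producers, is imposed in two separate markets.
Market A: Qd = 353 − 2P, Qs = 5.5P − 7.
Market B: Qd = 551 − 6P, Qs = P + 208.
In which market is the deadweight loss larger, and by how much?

Market A: pre-tax P* = $48, Q* = 257; post-tax Q = 226.2; deadweight loss = $323.4.
Market B: pre-tax P* = $49, Q* = 257; post-tax Q = 239; deadweight loss = $189.
Difference: $323.4 vs $189 → market A is larger by $134.4.

Market A, by $134.4.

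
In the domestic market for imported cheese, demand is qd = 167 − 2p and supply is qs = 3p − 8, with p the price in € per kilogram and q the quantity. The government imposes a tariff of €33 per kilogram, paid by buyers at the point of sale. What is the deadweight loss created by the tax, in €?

Before the tax: set 167 − 2p = 3p − 8 → p* = €35, q* = 97.
With the tax collected from buyers, demand (in seller-price terms) shifts: qd = 167 − 2(p + 33).
New equilibrium: buyers pay €54.8, producers receive €21.8, q = 57.4. (Wedge: pb − ps = 33.)
Quantity falls by |ΔQ| = |97 − 57.4| = 39.6.
DWL = ½ · t · |ΔQ| = ½ · 33 · 39.6 = €653.4.

Deadweight loss = €653.4.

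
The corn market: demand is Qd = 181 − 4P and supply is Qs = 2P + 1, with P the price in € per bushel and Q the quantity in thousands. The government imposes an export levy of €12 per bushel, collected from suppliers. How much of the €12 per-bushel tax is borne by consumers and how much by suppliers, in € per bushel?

Consumers bear €4 per bushel; suppliers bear €8 per bushel.

Before the tax: set 181 − 4P = 2P + 1 → P* = €30, Q* = 61.
With the tax collected from suppliers, supply shifts: Qs = 2(P − 12) + 1.
New equilibrium: consumers pay €34, suppliers receive €22, Q = 45. (Wedge: Pb − Ps = 12.)
Burden on consumers: €4; on suppliers: €8. (They sum to €12.)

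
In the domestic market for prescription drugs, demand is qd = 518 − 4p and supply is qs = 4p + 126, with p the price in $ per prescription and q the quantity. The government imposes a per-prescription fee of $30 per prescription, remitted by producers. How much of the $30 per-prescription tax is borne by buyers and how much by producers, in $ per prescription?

Without the tax, 518 − 4p = 4p + 126 gives 8p = 392, so p* = $49 and q* = 322.
With the tax collected from producers, supply shifts: qs = 4(p − 30) + 126.
New equilibrium: buyers pay $64, producers receive $34, q = 262. (Wedge: pb − ps = 30.)
Burden on buyers: $15; on producers: $15. (They sum to $30.)
The less price-elastic side of the market bears the larger share of a per-unit tax.

Buyers bear $15 per prescription; producers bear $15 per prescription.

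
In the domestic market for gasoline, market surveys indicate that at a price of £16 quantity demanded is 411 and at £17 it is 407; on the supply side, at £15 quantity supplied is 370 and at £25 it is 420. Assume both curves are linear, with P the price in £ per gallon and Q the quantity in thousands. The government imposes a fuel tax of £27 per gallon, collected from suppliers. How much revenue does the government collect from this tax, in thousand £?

Tax revenue = £9045 thousand.

Demand slope: (407 − 411)/(17 − 16) = -4, so Qd = 475 − 4P.
Supply slope: (420 − 370)/(25 − 15) = 5, so Qs = 5P + 295.
Without the tax, 475 − 4P = 5P + 295 gives 9P = 180, so P* = £20 and Q* = 395.
With the tax collected from suppliers, supply shifts: Qs = 5(P − 27) + 295.
New equilibrium: buyers pay £35, suppliers receive £8, Q = 335. (Wedge: Pb − Ps = 27.)
Revenue = t · Q = 27 · 335 = £9045.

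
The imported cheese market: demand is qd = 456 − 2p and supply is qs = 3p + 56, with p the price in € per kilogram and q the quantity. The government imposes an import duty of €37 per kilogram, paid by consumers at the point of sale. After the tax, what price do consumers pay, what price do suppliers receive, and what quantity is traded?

Consumers pay €102.2; suppliers receive €65.2; quantity = 251.6.

Without the tax, 456 − 2p = 3p + 56 gives 5p = 400, so p* = €80 and q* = 296.
With the tax collected from consumers, demand (in seller-price terms) shifts: qd = 456 − 2(p + 37).
Solving gives q = 251.6 with consumers paying €102.2 and suppliers receiving €65.2 (the €37 wedge).
The less price-elastic side of the market bears the larger share of a per-unit tax.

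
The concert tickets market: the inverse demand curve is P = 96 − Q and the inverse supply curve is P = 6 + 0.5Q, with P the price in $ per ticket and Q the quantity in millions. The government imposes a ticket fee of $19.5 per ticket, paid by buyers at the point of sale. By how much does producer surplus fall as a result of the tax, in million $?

Producer surplus falls by $347.75 million.

Inverting to Q(P) form: Qd = 96 − P; Qs = 2P − 12.
Without the tax, 96 − P = 2P − 12 gives 3P = 108, so P* = $36 and Q* = 60.
With the tax collected from buyers, demand (in seller-price terms) shifts: Qd = 96 − (P + 19.5).
Solving gives Q = 47 with buyers paying $49 and producers receiving $29.5 (the $19.5 wedge).
ΔPS is the trapezoid between Q = 47 and Q = 60 of height $6.5: ½ · (60 + 47) · 6.5 = $347.75.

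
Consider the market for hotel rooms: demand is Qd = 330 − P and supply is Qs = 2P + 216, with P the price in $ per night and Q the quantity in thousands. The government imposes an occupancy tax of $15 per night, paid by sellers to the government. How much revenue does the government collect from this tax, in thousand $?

Tax revenue = $4230 thousand.

Without the tax, 330 − P = 2P + 216 gives 3P = 114, so P* = $38 and Q* = 292.
With the tax collected from sellers, supply shifts: Qs = 2(P − 15) + 216.
New equilibrium: consumers pay $48, sellers receive $33, Q = 282. (Wedge: Pb − Ps = 15.)
Revenue = t · Q = 15 · 282 = $4230.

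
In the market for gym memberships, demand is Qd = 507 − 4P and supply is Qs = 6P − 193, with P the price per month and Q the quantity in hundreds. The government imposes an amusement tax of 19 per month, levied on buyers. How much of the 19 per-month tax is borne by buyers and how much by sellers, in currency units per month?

Buyers bear 11.4 per month; sellers bear 7.6 per month.

Without the tax, 507 − 4P = 6P − 193 gives 10P = 700, so P* = 70 and Q* = 227.
With the tax collected from buyers, demand (in seller-price terms) shifts: Qd = 507 − 4(P + 19).
Solving gives Q = 181.4 with buyers paying 81.4 and sellers receiving 62.4 (the 19 wedge).
Burden on buyers: 11.4; on sellers: 7.6. (They sum to 19.)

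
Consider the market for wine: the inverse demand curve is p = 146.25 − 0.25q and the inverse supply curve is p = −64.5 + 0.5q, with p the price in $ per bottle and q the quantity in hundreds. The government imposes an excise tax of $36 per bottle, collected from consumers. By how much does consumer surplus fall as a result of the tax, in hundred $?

Rewrite in direct form: qd = 585 − 4p and qs = 2p + 129.
Before the tax: set 585 − 4p = 2p + 129 → p* = $76, q* = 281.
With the tax collected from consumers, demand (in seller-price terms) shifts: qd = 585 − 4(p + 36).
Solving gives q = 233 with consumers paying $88 and sellers receiving $52 (the $36 wedge).
ΔCS is the trapezoid between Q = 233 and Q = 281 of height $12: ½ · (281 + 233) · 12 = $3084.

Consumer surplus falls by $3084 hundred.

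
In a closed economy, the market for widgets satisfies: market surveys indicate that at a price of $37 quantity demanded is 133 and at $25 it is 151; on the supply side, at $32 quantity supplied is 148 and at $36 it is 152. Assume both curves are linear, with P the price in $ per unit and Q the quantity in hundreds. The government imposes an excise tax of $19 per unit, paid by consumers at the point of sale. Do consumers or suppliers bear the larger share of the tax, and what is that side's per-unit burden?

Demand slope: (151 − 133)/(25 − 37) = -1.5, so Qd = 188.5 − 1.5P.
Supply slope: (152 − 148)/(36 − 32) = 1, so Qs = P + 116.
Without the tax, 188.5 − 1.5P = P + 116 gives 2.5P = 72.5, so P* = $29 and Q* = 145.
With the tax collected from consumers, demand (in seller-price terms) shifts: Qd = 188.5 − 1.5(P + 19).
New equilibrium: consumers pay $36.6, suppliers receive $17.6, Q = 133.6. (Wedge: Pb − Ps = 19.)
Per-unit burden: consumers $7.6, suppliers $11.4.
Suppliers take the larger share because supply is less price-elastic here (demand slope 1.5 vs supply slope 1).
The less price-elastic side of the market bears the larger share of a per-unit tax.

Suppliers bear the larger share: $11.4 per unit.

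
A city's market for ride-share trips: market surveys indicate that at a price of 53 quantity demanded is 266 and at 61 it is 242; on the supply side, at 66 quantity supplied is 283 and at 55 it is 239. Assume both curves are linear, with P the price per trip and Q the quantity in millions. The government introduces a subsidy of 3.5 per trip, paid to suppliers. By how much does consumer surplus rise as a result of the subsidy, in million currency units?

Consumer surplus rises by 508 million.

Demand slope: (242 − 266)/(61 − 53) = -3, so Qd = 425 − 3P.
Supply slope: (239 − 283)/(55 − 66) = 4, so Qs = 4P + 19.
Before the subsidy: set 425 − 3P = 4P + 19 → P* = 58, Q* = 251.
With a per-unit subsidy paid to suppliers, each receives P + 3.5 per unit sold, so supply becomes Qs = 4(P + 3.5) + 19.
Solving gives Q = 257 with consumers paying 56 and suppliers receiving 59.5 (the 3.5 wedge).
ΔCS is the trapezoid between Q = 257 and Q = 251 of height 2: ½ · (251 + 257) · 2 = 508.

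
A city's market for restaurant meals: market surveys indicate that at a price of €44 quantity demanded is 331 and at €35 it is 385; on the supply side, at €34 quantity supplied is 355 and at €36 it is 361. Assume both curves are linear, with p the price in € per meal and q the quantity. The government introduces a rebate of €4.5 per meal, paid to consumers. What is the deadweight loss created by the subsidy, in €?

Demand slope: (385 − 331)/(35 − 44) = -6, so qd = 595 − 6p.
Supply slope: (361 − 355)/(36 − 34) = 3, so qs = 3p + 253.
Without the subsidy, 595 − 6p = 3p + 253 gives 9p = 342, so p* = €38 and q* = 367.
With a per-unit subsidy paid to consumers, each effectively pays p − 4.5, so demand becomes qd = 595 − 6(p − 4.5).
Solving gives q = 376 with consumers paying €36.5 and sellers receiving €41 (the €4.5 wedge).
Quantity rises by |ΔQ| = |367 − 376| = 9.
DWL = ½ · t · |ΔQ| = ½ · 4.5 · 9 = €20.25.

Deadweight loss = €20.25.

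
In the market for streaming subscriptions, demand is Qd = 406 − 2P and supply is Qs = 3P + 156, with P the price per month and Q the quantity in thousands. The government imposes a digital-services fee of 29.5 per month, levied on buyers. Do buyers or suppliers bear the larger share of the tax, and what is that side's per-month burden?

Without the tax, 406 − 2P = 3P + 156 gives 5P = 250, so P* = 50 and Q* = 306.
With the tax collected from buyers, demand (in seller-price terms) shifts: Qd = 406 − 2(P + 29.5).
Solving gives Q = 270.6 with buyers paying 67.7 and suppliers receiving 38.2 (the 29.5 wedge).
Per-month burden: buyers 17.7, suppliers 11.8.
Buyers take the larger share because demand is less price-elastic here (demand slope 2 vs supply slope 3).

Buyers bear the larger share: 17.7 per month.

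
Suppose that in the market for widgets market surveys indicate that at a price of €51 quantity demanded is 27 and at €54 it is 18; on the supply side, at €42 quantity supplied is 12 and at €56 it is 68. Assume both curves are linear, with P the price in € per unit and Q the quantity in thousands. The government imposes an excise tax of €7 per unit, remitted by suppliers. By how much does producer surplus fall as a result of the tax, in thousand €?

Demand slope: (18 − 27)/(54 − 51) = -3, so Qd = 180 − 3P.
Supply slope: (68 − 12)/(56 − 42) = 4, so Qs = 4P − 156.
Without the tax, 180 − 3P = 4P − 156 gives 7P = 336, so P* = €48 and Q* = 36.
With the tax collected from suppliers, supply shifts: Qs = 4(P − 7) − 156.
Solving gives Q = 24 with consumers paying €52 and suppliers receiving €45 (the €7 wedge).
ΔPS is the trapezoid between Q = 24 and Q = 36 of height €3: ½ · (36 + 24) · 3 = €90.

Producer surplus falls by €90 thousand.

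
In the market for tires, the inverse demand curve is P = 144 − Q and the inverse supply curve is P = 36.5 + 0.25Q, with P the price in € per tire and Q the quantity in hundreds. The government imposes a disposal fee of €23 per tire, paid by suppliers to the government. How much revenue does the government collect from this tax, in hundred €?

Tax revenue = €1554.8 hundred.

Inverting to Q(P) form: Qd = 144 − P; Qs = 4P − 146.
Before the tax: set 144 − P = 4P − 146 → P* = €58, Q* = 86.
With the tax collected from suppliers, supply shifts: Qs = 4(P − 23) − 146.
Solving gives Q = 67.6 with buyers paying €76.4 and suppliers receiving €53.4 (the €23 wedge).
Revenue = t · Q = 23 · 67.6 = €1554.8.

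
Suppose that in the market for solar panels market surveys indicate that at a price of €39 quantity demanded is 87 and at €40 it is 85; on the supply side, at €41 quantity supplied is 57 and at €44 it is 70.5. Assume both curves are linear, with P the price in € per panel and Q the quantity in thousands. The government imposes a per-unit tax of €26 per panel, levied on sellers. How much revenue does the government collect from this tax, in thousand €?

Demand slope: (85 − 87)/(40 − 39) = -2, so Qd = 165 − 2P.
Supply slope: (70.5 − 57)/(44 − 41) = 4.5, so Qs = 4.5P − 127.5.
Without the tax, 165 − 2P = 4.5P − 127.5 gives 6.5P = 292.5, so P* = €45 and Q* = 75.
With the tax collected from sellers, supply shifts: Qs = 4.5(P − 26) − 127.5.
Solving gives Q = 39 with consumers paying €63 and sellers receiving €37 (the €26 wedge).
Revenue = t · Q = 26 · 39 = €1014.

Tax revenue = €1014 thousand.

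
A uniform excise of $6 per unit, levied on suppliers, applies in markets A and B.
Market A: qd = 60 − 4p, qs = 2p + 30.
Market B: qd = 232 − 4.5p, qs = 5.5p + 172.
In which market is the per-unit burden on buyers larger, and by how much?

Market B, by $1.3.

Market A: pre-tax p* = $5, q* = 40; post-tax q = 32; per-unit burden on buyers = $2.
Market B: pre-tax p* = $6, q* = 205; post-tax q = 190.15; per-unit burden on buyers = $3.3.
Difference: $2 vs $3.3 → market B is larger by $1.3.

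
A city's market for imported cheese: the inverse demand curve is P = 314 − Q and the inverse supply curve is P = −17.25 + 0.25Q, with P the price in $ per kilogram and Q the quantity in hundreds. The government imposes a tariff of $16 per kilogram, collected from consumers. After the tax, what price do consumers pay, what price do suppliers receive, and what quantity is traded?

Rewrite in direct form: Qd = 314 − P and Qs = 4P + 69.
Before the tax: set 314 − P = 4P + 69 → P* = $49, Q* = 265.
With the tax collected from consumers, demand (in seller-price terms) shifts: Qd = 314 − (P + 16).
Solving gives Q = 252.2 with consumers paying $61.8 and suppliers receiving $45.8 (the $16 wedge).
The less price-elastic side of the market bears the larger share of a per-unit tax.

Consumers pay $61.8; suppliers receive $45.8; quantity = 252.2.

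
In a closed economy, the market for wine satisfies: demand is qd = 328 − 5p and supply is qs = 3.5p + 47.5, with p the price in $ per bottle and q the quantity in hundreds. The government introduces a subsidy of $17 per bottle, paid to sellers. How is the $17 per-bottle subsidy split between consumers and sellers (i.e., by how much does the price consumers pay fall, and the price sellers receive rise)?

Before the subsidy: set 328 − 5p = 3.5p + 47.5 → p* = $33, q* = 163.
With a per-unit subsidy paid to sellers, each receives p + 17 per unit sold, so supply becomes qs = 3.5(p + 17) + 47.5.
New equilibrium: consumers pay $26, sellers receive $43, q = 198. (Wedge: pb − ps = −17.)
Gain to consumers: $7; to sellers: $10. (They sum to $17.)

Consumers gain $7 per bottle; sellers gain $10 per bottle.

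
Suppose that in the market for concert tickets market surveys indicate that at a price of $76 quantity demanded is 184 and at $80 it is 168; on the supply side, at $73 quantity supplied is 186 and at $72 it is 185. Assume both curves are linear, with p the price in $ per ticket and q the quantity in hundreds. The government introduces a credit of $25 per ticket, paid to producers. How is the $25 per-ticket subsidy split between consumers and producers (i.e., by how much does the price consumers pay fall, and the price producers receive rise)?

Consumers gain $5 per ticket; producers gain $20 per ticket.

Demand slope: (168 − 184)/(80 − 76) = -4, so qd = 488 − 4p.
Supply slope: (185 − 186)/(72 − 73) = 1, so qs = p + 113.
Without the subsidy, 488 − 4p = p + 113 gives 5p = 375, so p* = $75 and q* = 188.
With a per-unit subsidy paid to producers, each receives p + 25 per unit sold, so supply becomes qs = (p + 25) + 113.
Solving gives q = 208 with consumers paying $70 and producers receiving $95 (the $25 wedge).
Gain to consumers: $5; to producers: $20. (They sum to $25.)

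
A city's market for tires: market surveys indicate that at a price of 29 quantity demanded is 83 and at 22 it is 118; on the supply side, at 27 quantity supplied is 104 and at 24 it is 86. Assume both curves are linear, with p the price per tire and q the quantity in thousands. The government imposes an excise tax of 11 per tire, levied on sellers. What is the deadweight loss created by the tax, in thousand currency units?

Deadweight loss = 165 thousand.

Demand slope: (118 − 83)/(22 − 29) = -5, so qd = 228 − 5p.
Supply slope: (86 − 104)/(24 − 27) = 6, so qs = 6p − 58.
Without the tax, 228 − 5p = 6p − 58 gives 11p = 286, so p* = 26 and q* = 98.
With the tax collected from sellers, supply shifts: qs = 6(p − 11) − 58.
New equilibrium: consumers pay 32, sellers receive 21, q = 68. (Wedge: pb − ps = 11.)
Quantity falls by |ΔQ| = |98 − 68| = 30.
DWL = ½ · t · |ΔQ| = ½ · 11 · 30 = 165.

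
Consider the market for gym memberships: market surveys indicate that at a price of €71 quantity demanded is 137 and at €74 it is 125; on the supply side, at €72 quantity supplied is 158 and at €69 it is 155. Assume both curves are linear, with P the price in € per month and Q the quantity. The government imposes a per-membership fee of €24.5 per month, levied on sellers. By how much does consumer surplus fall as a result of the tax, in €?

Consumer surplus falls by €701.68.

Demand slope: (125 − 137)/(74 − 71) = -4, so Qd = 421 − 4P.
Supply slope: (155 − 158)/(69 − 72) = 1, so Qs = P + 86.
Without the tax, 421 − 4P = P + 86 gives 5P = 335, so P* = €67 and Q* = 153.
With the tax collected from sellers, supply shifts: Qs = (P − 24.5) + 86.
New equilibrium: consumers pay €71.9, sellers receive €47.4, Q = 133.4. (Wedge: Pb − Ps = 24.5.)
ΔCS is the trapezoid between Q = 133.4 and Q = 153 of height €4.9: ½ · (153 + 133.4) · 4.9 = €701.68.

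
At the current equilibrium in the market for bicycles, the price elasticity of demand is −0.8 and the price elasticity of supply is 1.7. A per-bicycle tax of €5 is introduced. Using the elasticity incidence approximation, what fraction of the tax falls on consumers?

Incidence ratio: consumers' share ≈ εs / (εs + |εd|) = 1.7 / (1.7 + 0.8) = 0.68.
Supply is the more elastic side, so consumers bear the larger share.

Consumers' share ≈ 0.68.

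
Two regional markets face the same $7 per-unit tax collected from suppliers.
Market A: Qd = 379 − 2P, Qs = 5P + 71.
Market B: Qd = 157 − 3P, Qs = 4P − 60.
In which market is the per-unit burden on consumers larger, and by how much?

Market A, by $1.

Market A: pre-tax P* = $44, Q* = 291; post-tax Q = 281; per-unit burden on consumers = $5.
Market B: pre-tax P* = $31, Q* = 64; post-tax Q = 52; per-unit burden on consumers = $4.
Difference: $5 vs $4 → market A is larger by $1.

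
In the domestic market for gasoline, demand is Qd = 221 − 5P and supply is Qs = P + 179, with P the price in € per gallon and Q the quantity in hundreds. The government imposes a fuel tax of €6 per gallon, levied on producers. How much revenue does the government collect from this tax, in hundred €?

Before the tax: set 221 − 5P = P + 179 → P* = €7, Q* = 186.
With the tax collected from producers, supply shifts: Qs = (P − 6) + 179.
New equilibrium: consumers pay €8, producers receive €2, Q = 181. (Wedge: Pb − Ps = 6.)
Revenue = t · Q = 6 · 181 = €1086.

Tax revenue = €1086 hundred.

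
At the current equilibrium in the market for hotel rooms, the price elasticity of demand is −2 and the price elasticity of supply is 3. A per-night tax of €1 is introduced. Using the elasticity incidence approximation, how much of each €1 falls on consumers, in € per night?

Incidence ratio: consumers' share ≈ εs / (εs + |εd|) = 3 / (3 + 2) = 0.6.
So consumers bear ≈ 0.6 × €1 = €0.6; sellers bear €0.4.

Consumers bear ≈ €0.6 per night.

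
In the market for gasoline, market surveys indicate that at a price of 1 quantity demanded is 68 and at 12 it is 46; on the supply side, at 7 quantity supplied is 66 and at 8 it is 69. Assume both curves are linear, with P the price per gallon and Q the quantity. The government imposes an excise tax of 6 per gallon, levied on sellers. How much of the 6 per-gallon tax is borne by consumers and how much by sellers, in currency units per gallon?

Demand slope: (46 − 68)/(12 − 1) = -2, so Qd = 70 − 2P.
Supply slope: (69 − 66)/(8 − 7) = 3, so Qs = 3P + 45.
Before the tax: set 70 − 2P = 3P + 45 → P* = 5, Q* = 60.
With the tax collected from sellers, supply shifts: Qs = 3(P − 6) + 45.
New equilibrium: consumers pay 8.6, sellers receive 2.6, Q = 52.8. (Wedge: Pb − Ps = 6.)
Burden on consumers: 3.6; on sellers: 2.4. (They sum to 6.)

Consumers bear 3.6 per gallon; sellers bear 2.4 per gallon.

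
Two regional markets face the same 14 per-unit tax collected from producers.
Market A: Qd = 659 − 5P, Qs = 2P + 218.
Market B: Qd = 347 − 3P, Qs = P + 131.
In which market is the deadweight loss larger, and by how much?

Market A, by 66.5.

Market A: pre-tax P* = 63, Q* = 344; post-tax Q = 324; deadweight loss = 140.
Market B: pre-tax P* = 54, Q* = 185; post-tax Q = 174.5; deadweight loss = 73.5.
Difference: 140 vs 73.5 → market A is larger by 66.5.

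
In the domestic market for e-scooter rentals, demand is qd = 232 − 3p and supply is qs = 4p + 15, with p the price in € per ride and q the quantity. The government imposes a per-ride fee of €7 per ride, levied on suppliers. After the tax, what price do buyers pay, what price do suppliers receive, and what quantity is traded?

Before the tax: set 232 − 3p = 4p + 15 → p* = €31, q* = 139.
With the tax collected from suppliers, supply shifts: qs = 4(p − 7) + 15.
New equilibrium: buyers pay €35, suppliers receive €28, q = 127. (Wedge: pb − ps = 7.)
The less price-elastic side of the market bears the larger share of a per-unit tax.

Buyers pay €35; suppliers receive €28; quantity = 127.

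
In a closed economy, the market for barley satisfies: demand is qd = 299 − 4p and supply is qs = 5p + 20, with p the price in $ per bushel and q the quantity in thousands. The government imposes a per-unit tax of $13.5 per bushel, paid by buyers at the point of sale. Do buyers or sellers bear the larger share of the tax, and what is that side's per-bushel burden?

Buyers bear the larger share: $7.5 per bushel.

Without the tax, 299 − 4p = 5p + 20 gives 9p = 279, so p* = $31 and q* = 175.
With the tax collected from buyers, demand (in seller-price terms) shifts: qd = 299 − 4(p + 13.5).
New equilibrium: buyers pay $38.5, sellers receive $25, q = 145. (Wedge: pb − ps = 13.5.)
Per-bushel burden: buyers $7.5, sellers $6.
Buyers take the larger share because demand is less price-elastic here (demand slope 4 vs supply slope 5).
The less price-elastic side of the market bears the larger share of a per-unit tax.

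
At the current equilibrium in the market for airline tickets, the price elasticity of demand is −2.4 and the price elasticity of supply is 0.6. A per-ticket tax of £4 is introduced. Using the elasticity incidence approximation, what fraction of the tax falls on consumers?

Consumers' share ≈ 0.2.

Incidence ratio: consumers' share ≈ εs / (εs + |εd|) = 0.6 / (0.6 + 2.4) = 0.2.
Supply is the less elastic side, so consumers bear the smaller share.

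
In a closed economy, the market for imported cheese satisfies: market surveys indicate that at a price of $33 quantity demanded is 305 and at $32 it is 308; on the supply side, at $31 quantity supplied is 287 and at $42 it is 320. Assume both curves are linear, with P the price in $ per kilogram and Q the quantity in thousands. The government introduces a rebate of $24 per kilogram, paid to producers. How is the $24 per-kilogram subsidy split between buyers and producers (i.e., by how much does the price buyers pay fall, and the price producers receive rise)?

Buyers gain $12 per kilogram; producers gain $12 per kilogram.

Demand slope: (308 − 305)/(32 − 33) = -3, so Qd = 404 − 3P.
Supply slope: (320 − 287)/(42 − 31) = 3, so Qs = 3P + 194.
Before the subsidy: set 404 − 3P = 3P + 194 → P* = $35, Q* = 299.
With a per-unit subsidy paid to producers, each receives P + 24 per unit sold, so supply becomes Qs = 3(P + 24) + 194.
New equilibrium: buyers pay $23, producers receive $47, Q = 335. (Wedge: Pb − Ps = −24.)
Gain to buyers: $12; to producers: $12. (They sum to $24.)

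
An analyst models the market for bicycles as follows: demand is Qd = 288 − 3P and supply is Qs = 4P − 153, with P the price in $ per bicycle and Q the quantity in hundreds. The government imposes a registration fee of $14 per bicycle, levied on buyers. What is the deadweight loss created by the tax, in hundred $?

Deadweight loss = $168 hundred.

Before the tax: set 288 − 3P = 4P − 153 → P* = $63, Q* = 99.
With the tax collected from buyers, demand (in seller-price terms) shifts: Qd = 288 − 3(P + 14).
Solving gives Q = 75 with buyers paying $71 and producers receiving $57 (the $14 wedge).
Quantity falls by |ΔQ| = |99 − 75| = 24.
DWL = ½ · t · |ΔQ| = ½ · 14 · 24 = $168.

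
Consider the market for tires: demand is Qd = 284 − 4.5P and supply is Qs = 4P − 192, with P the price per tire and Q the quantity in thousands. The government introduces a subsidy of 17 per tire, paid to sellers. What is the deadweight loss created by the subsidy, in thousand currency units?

Without the subsidy, 284 − 4.5P = 4P − 192 gives 8.5P = 476, so P* = 56 and Q* = 32.
With a per-unit subsidy paid to sellers, each receives P + 17 per unit sold, so supply becomes Qs = 4(P + 17) − 192.
Solving gives Q = 68 with consumers paying 48 and sellers receiving 65 (the 17 wedge).
Quantity rises by |ΔQ| = |32 − 68| = 36.
DWL = ½ · t · |ΔQ| = ½ · 17 · 36 = 306.

Deadweight loss = 306 thousand.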